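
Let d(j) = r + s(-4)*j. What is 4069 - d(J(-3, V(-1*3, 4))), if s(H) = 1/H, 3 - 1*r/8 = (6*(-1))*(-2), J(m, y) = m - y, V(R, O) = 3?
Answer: 8279/2 ≈ 4139.5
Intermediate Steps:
r = -72 (r = 24 - 8*6*(-1)*(-2) = 24 - (-48)*(-2) = 24 - 8*12 = 24 - 96 = -72)
d(j) = -72 - j/4 (d(j) = -72 + j/(-4) = -72 - j/4)
4069 - d(J(-3, V(-1*3, 4))) = 4069 - (-72 - (-3 - 1*3)/4) = 4069 - (-72 - (-3 - 3)/4) = 4069 - (-72 - ¼*(-6)) = 4069 - (-72 + 3/2) = 4069 - 1*(-141/2) = 4069 + 141/2 = 8279/2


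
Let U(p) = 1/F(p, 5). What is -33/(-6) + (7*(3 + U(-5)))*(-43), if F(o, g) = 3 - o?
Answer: -7481/8 ≈ -935.13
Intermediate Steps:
U(p) = 1/(3 - p)
-33/(-6) + (7*(3 + U(-5)))*(-43) = -33/(-6) + (7*(3 - 1/(-3 - 5)))*(-43) = -33*(-⅙) + (7*(3 - 1/(-8)))*(-43) = 11/2 + (7*(3 - 1*(-⅛)))*(-43) = 11/2 + (7*(3 + ⅛))*(-43) = 11/2 + (7*(25/8))*(-43) = 11/2 + (175/8)*(-43) = 11/2 - 7525/8 = -7481/8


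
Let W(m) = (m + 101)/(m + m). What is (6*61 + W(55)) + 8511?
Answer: 488313/55 ≈ 8878.4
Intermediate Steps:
W(m) = (101 + m)/(2*m) (W(m) = (101 + m)/((2*m)) = (101 + m)*(1/(2*m)) = (101 + m)/(2*m))
(6*61 + W(55)) + 8511 = (6*61 + (½)*(101 + 55)/55) + 8511 = (366 + (½)*(1/55)*156) + 8511 = (366 + 78/55) + 8511 = 20208/55 + 8511 = 488313/55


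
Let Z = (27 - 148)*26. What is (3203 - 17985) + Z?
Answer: -17928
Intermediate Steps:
Z = -3146 (Z = -121*26 = -3146)
(3203 - 17985) + Z = (3203 - 17985) - 3146 = -14782 - 3146 = -17928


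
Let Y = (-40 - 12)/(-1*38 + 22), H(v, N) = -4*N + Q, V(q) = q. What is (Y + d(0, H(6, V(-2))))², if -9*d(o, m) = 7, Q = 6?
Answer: 7921/1296 ≈ 6.1119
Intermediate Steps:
H(v, N) = 6 - 4*N (H(v, N) = -4*N + 6 = 6 - 4*N)
d(o, m) = -7/9 (d(o, m) = -⅑*7 = -7/9)
Y = 13/4 (Y = -52/(-38 + 22) = -52/(-16) = -52*(-1/16) = 13/4 ≈ 3.2500)
(Y + d(0, H(6, V(-2))))² = (13/4 - 7/9)² = (89/36)² = 7921/1296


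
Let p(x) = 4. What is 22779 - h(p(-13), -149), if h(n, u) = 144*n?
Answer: 22203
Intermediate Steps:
22779 - h(p(-13), -149) = 22779 - 144*4 = 22779 - 1*576 = 22779 - 576 = 22203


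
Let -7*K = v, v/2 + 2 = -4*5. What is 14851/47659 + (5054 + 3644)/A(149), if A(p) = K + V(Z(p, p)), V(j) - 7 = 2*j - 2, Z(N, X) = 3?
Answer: 2903562845/5766739 ≈ 503.50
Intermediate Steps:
v = -44 (v = -4 + 2*(-4*5) = -4 + 2*(-20) = -4 - 40 = -44)
V(j) = 5 + 2*j (V(j) = 7 + (2*j - 2) = 7 + (-2 + 2*j) = 5 + 2*j)
K = 44/7 (K = -1/7*(-44) = 44/7 ≈ 6.2857)
A(p) = 121/7 (A(p) = 44/7 + (5 + 2*3) = 44/7 + (5 + 6) = 44/7 + 11 = 121/7)
14851/47659 + (5054 + 3644)/A(149) = 14851/47659 + (5054 + 3644)/(121/7) = 14851*(1/47659) + 8698*(7/121) = 14851/47659 + 60886/121 = 2903562845/5766739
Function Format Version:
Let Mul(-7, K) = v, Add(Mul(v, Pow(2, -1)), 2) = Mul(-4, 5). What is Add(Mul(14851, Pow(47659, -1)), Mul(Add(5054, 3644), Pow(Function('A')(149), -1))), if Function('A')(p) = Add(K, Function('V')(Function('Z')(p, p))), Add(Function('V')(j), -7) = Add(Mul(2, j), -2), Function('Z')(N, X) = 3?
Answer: Rational(2903562845, 5766739) ≈ 503.50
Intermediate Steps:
v = -44 (v = Add(-4, Mul(2, Mul(-4, 5))) = Add(-4, Mul(2, -20)) = Add(-4, -40) = -44)
Function('V')(j) = Add(5, Mul(2, j)) (Function('V')(j) = Add(7, Add(Mul(2, j), -2)) = Add(7, Add(-2, Mul(2, j))) = Add(5, Mul(2, j)))
K = Rational(44, 7) (K = Mul(Rational(-1, 7), -44) = Rational(44, 7) ≈ 6.2857)
Function('A')(p) = Rational(121, 7) (Function('A')(p) = Add(Rational(44, 7), Add(5, Mul(2, 3))) = Add(Rational(44, 7), Add(5, 6)) = Add(Rational(44, 7), 11) = Rational(121, 7))
Add(Mul(14851, Pow(47659, -1)), Mul(Add(5054, 3644), Pow(Function('A')(149), -1))) = Add(Mul(14851, Pow(47659, -1)), Mul(Add(5054, 3644), Pow(Rational(121, 7), -1))) = Add(Mul(14851, Rational(1, 47659)), Mul(8698, Rational(7, 121))) = Add(Rational(14851, 47659), Rational(60886, 121)) = Rational(2903562845, 5766739)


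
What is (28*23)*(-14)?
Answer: -9016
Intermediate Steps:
(28*23)*(-14) = 644*(-14) = -9016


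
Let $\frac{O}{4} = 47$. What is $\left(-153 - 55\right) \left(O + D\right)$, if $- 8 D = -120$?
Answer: $-42224$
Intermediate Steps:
$O = 188$ ($O = 4 \cdot 47 = 188$)
$D = 15$ ($D = \left(- \frac{1}{8}\right) \left(-120\right) = 15$)
$\left(-153 - 55\right) \left(O + D\right) = \left(-153 - 55\right) \left(188 + 15\right) = \left(-208\right) 203 = -42224$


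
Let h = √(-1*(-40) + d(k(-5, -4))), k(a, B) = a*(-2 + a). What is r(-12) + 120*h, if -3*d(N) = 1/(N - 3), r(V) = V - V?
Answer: 5*√23034 ≈ 758.85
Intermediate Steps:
r(V) = 0
d(N) = -1/(3*(-3 + N)) (d(N) = -1/(3*(N - 3)) = -1/(3*(-3 + N)))
h = √23034/24 (h = √(-1*(-40) - 1/(-9 + 3*(-5*(-2 - 5)))) = √(40 - 1/(-9 + 3*(-5*(-7)))) = √(40 - 1/(-9 + 3*35)) = √(40 - 1/(-9 + 105)) = √(40 - 1/96) = √(3839/96) = √23034/24 ≈ 6.3237)
r(-12) + 120*h = 0 + 120*(√23034/24) = 0 + 5*√23034 = 5*√23034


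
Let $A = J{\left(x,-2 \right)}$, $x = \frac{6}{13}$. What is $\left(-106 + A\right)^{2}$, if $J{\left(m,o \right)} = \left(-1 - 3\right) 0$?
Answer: $11236$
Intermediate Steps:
$x = \frac{6}{13}$ ($x = 6 \cdot \frac{1}{13} = \frac{6}{13} \approx 0.46154$)
$J{\left(m,o \right)} = 0$ ($J{\left(m,o \right)} = \left(-4\right) 0 = 0$)
$A = 0$
$\left(-106 + A\right)^{2} = \left(-106 + 0\right)^{2} = \left(-106\right)^{2} = 11236$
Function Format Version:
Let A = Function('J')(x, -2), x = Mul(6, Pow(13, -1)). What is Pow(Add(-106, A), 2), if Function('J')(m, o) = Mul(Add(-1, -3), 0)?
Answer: 11236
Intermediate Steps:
x = Rational(6, 13) (x = Mul(6, Rational(1, 13)) = Rational(6, 13) ≈ 0.46154)
Function('J')(m, o) = 0 (Function('J')(m, o) = Mul(-4, 0) = 0)
A = 0
Pow(Add(-106, A), 2) = Pow(Add(-106, 0), 2) = Pow(-106, 2) = 11236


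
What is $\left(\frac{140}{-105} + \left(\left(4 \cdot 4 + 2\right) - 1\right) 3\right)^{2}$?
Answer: $\frac{22201}{9} \approx 2466.8$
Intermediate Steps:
$\left(\frac{140}{-105} + \left(\left(4 \cdot 4 + 2\right) - 1\right) 3\right)^{2} = \left(140 \left(- \frac{1}{105}\right) + \left(\left(16 + 2\right) - 1\right) 3\right)^{2} = \left(- \frac{4}{3} + \left(18 - 1\right) 3\right)^{2} = \left(- \frac{4}{3} + 17 \cdot 3\right)^{2} = \left(- \frac{4}{3} + 51\right)^{2} = \left(\frac{149}{3}\right)^{2} = \frac{22201}{9}$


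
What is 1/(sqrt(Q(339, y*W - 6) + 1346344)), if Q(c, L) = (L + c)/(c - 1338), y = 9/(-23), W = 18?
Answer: sqrt(8775210913647)/3437215399 ≈ 0.00086183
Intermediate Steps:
y = -9/23 (y = 9*(-1/23) = -9/23 ≈ -0.39130)
Q(c, L) = (L + c)/(-1338 + c)
1/(sqrt(Q(339, y*W - 6) + 1346344)) = 1/(sqrt(((-9/23*18 - 6) + 339)/(-1338 + 339) + 1346344)) = 1/(sqrt(((-162/23 - 6) + 339)/(-999) + 1346344)) = 1/(sqrt(-(-300/23 + 339)/999 + 1346344)) = 1/(sqrt(-1/999*7497/23 + 1346344)) = 1/(sqrt(-833/2553 + 1346344)) = 1/(sqrt(3437215399/2553)) = 1/(sqrt(8775210913647)/2553) = sqrt(8775210913647)/3437215399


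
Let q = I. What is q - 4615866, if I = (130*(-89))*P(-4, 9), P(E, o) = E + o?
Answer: -4673716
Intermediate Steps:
I = -57850 (I = (130*(-89))*(-4 + 9) = -11570*5 = -57850)
q = -57850
q - 4615866 = -57850 - 4615866 = -4673716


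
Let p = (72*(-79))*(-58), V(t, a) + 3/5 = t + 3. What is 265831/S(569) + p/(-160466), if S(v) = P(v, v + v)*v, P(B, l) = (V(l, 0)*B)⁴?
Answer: -10399866621280027109802654253039793/5058517014799216833393143978649872 ≈ -2.0559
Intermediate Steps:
V(t, a) = 12/5 + t (V(t, a) = -⅗ + (t + 3) = -⅗ + (3 + t) = 12/5 + t)
p = 329904 (p = -5688*(-58) = 329904)
P(B, l) = B⁴*(12/5 + l)⁴ (P(B, l) = ((12/5 + l)*B)⁴ = (B*(12/5 + l))⁴ = B⁴*(12/5 + l)⁴)
S(v) = v⁵*(12 + 10*v)⁴/625 (S(v) = (v⁴*(12 + 5*(v + v))⁴/625)*v = (v⁴*(12 + 5*(2*v))⁴/625)*v = (v⁴*(12 + 10*v)⁴/625)*v = v⁵*(12 + 10*v)⁴/625)
265831/S(569) + p/(-160466) = 265831/(((16/625)*569⁵*(6 + 5*569)⁴)) + 329904/(-160466) = 265831/(((16/625)*59643254333849*(6 + 2845)⁴)) + 329904*(-1/160466) = 265831/(((16/625)*59643254333849*2851⁴)) - 164952/80233 = 265831/(((16/625)*59643254333849*66067651496401)) - 164952/80233 = 265831/(63047835863039109012415639184/625) - 164952/80233 = 265831*(625/63047835863039109012415639184) - 164952/80233 = 166144375/63047835863039109012415639184 - 164952/80233 = -10399866621280027109802654253039793/5058517014799216833393143978649872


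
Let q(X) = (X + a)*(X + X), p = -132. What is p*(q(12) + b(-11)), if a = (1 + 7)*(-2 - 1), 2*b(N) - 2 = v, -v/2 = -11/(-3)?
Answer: 38368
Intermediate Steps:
v = -22/3 (v = -(-22)/(-3) = -(-22)*(-1)/3 = -2*11/3 = -22/3 ≈ -7.3333)
b(N) = -8/3 (b(N) = 1 + (½)*(-22/3) = 1 - 11/3 = -8/3)
a = -24 (a = 8*(-3) = -24)
q(X) = 2*X*(-24 + X) (q(X) = (X - 24)*(X + X) = (-24 + X)*(2*X) = 2*X*(-24 + X))
p*(q(12) + b(-11)) = -132*(2*12*(-24 + 12) - 8/3) = -132*(2*12*(-12) - 8/3) = -132*(-288 - 8/3) = -132*(-872/3) = 38368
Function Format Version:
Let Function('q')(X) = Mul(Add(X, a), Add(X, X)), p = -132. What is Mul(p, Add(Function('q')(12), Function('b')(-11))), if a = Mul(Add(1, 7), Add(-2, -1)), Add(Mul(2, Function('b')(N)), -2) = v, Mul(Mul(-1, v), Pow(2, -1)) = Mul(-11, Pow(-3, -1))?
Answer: 38368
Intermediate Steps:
v = Rational(-22, 3) (v = Mul(-2, Mul(-11, Pow(-3, -1))) = Mul(-2, Mul(-11, Rational(-1, 3))) = Mul(-2, Rational(11, 3)) = Rational(-22, 3) ≈ -7.3333)
Function('b')(N) = Rational(-8, 3) (Function('b')(N) = Add(1, Mul(Rational(1, 2), Rational(-22, 3))) = Add(1, Rational(-11, 3)) = Rational(-8, 3))
a = -24 (a = Mul(8, -3) = -24)
Function('q')(X) = Mul(2, X, Add(-24, X)) (Function('q')(X) = Mul(Add(X, -24), Add(X, X)) = Mul(Add(-24, X), Mul(2, X)) = Mul(2, X, Add(-24, X)))
Mul(p, Add(Function('q')(12), Function('b')(-11))) = Mul(-132, Add(Mul(2, 12, Add(-24, 12)), Rational(-8, 3))) = Mul(-132, Add(Mul(2, 12, -12), Rational(-8, 3))) = Mul(-132, Add(-288, Rational(-8, 3))) = Mul(-132, Rational(-872, 3)) = 38368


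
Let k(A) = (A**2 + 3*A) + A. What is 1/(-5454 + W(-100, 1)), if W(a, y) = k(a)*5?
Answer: 1/42546 ≈ 2.3504e-5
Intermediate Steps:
k(A) = A**2 + 4*A
W(a, y) = 5*a*(4 + a) (W(a, y) = (a*(4 + a))*5 = 5*a*(4 + a))
1/(-5454 + W(-100, 1)) = 1/(-5454 + 5*(-100)*(4 - 100)) = 1/(-5454 + 5*(-100)*(-96)) = 1/(-5454 + 48000) = 1/42546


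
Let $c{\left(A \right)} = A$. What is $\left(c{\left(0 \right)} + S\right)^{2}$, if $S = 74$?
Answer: $5476$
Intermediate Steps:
$\left(c{\left(0 \right)} + S\right)^{2} = \left(0 + 74\right)^{2} = 74^{2} = 5476$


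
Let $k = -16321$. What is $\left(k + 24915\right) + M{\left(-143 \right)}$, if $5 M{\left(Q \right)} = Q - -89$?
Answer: $\frac{42916}{5} \approx 8583.2$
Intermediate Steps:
$M{\left(Q \right)} = \frac{89}{5} + \frac{Q}{5}$ ($M{\left(Q \right)} = \frac{Q - -89}{5} = \frac{Q + 89}{5} = \frac{89 + Q}{5} = \frac{89}{5} + \frac{Q}{5}$)
$\left(k + 24915\right) + M{\left(-143 \right)} = \left(-16321 + 24915\right) + \left(\frac{89}{5} + \frac{1}{5} \left(-143\right)\right) = 8594 + \left(\frac{89}{5} - \frac{143}{5}\right) = 8594 - \frac{54}{5} = \frac{42916}{5}$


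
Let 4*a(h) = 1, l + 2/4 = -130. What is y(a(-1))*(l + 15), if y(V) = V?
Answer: -231/8 ≈ -28.875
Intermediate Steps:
l = -261/2 (l = -½ - 130 = -261/2 ≈ -130.50)
a(h) = ¼ (a(h) = (¼)*1 = ¼)
y(a(-1))*(l + 15) = (-261/2 + 15)/4 = (¼)*(-231/2) = -231/8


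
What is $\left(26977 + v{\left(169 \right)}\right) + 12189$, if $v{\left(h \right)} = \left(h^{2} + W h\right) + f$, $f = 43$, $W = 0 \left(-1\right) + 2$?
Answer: $68108$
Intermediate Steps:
$W = 2$ ($W = 0 + 2 = 2$)
$v{\left(h \right)} = 43 + h^{2} + 2 h$ ($v{\left(h \right)} = \left(h^{2} + 2 h\right) + 43 = 43 + h^{2} + 2 h$)
$\left(26977 + v{\left(169 \right)}\right) + 12189 = \left(26977 + \left(43 + 169^{2} + 2 \cdot 169\right)\right) + 12189 = \left(26977 + \left(43 + 28561 + 338\right)\right) + 12189 = \left(26977 + 28942\right) + 12189 = 55919 + 12189 = 68108$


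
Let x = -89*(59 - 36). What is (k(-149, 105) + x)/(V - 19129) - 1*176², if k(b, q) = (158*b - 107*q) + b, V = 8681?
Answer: -323600275/10448 ≈ -30972.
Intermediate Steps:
k(b, q) = -107*q + 159*b (k(b, q) = (-107*q + 158*b) + b = -107*q + 159*b)
x = -2047 (x = -89*23 = -2047)
(k(-149, 105) + x)/(V - 19129) - 1*176² = ((-107*105 + 159*(-149)) - 2047)/(8681 - 19129) - 1*176² = ((-11235 - 23691) - 2047)/(-10448) - 1*30976 = (-34926 - 2047)*(-1/10448) - 30976 = -36973*(-1/10448) - 30976 = 36973/10448 - 30976 = -323600275/10448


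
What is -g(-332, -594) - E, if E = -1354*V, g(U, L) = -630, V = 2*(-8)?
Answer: -21034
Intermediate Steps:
V = -16
E = 21664 (E = -1354*(-16) = 21664)
-g(-332, -594) - E = -1*(-630) - 1*21664 = 630 - 21664 = -21034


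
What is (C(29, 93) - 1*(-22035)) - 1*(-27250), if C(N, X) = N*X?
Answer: 51982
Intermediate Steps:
(C(29, 93) - 1*(-22035)) - 1*(-27250) = (29*93 - 1*(-22035)) - 1*(-27250) = (2697 + 22035) + 27250 = 24732 + 27250 = 51982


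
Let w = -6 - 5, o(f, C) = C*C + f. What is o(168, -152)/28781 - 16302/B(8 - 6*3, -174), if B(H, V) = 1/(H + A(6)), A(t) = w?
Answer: 9852968374/28781 ≈ 3.4234e+5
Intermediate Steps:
o(f, C) = f + C² (o(f, C) = C² + f = f + C²)
w = -11
A(t) = -11
B(H, V) = 1/(-11 + H) (B(H, V) = 1/(H - 11) = 1/(-11 + H))
o(168, -152)/28781 - 16302/B(8 - 6*3, -174) = (168 + (-152)²)/28781 - (-48906 - 293436) = (168 + 23104)*(1/28781) - 16302/(1/(-11 + (8 - 18))) = 23272*(1/28781) - 16302/(1/(-11 - 10)) = 23272/28781 - 16302/(1/(-21)) = 23272/28781 - 16302/(-1/21) = 23272/28781 - 16302*(-21) = 23272/28781 + 342342 = 9852968374/28781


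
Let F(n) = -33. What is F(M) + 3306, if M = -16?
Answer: 3273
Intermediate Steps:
F(M) + 3306 = -33 + 3306 = 3273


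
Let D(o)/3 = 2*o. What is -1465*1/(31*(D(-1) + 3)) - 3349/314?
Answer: 148553/29202 ≈ 5.0871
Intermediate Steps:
D(o) = 6*o (D(o) = 3*(2*o) = 6*o)
-1465*1/(31*(D(-1) + 3)) - 3349/314 = -1465*1/(31*(6*(-1) + 3)) - 3349/314 = -1465*1/(31*(-6 + 3)) - 3349*1/314 = -1465/(31*(-3)) - 3349/314 = -1465/(-93) - 3349/314 = -1465*(-1/93) - 3349/314 = 1465/93 - 3349/314 = 148553/29202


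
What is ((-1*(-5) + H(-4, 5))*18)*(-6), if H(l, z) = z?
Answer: -1080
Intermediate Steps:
((-1*(-5) + H(-4, 5))*18)*(-6) = ((-1*(-5) + 5)*18)*(-6) = ((5 + 5)*18)*(-6) = (10*18)*(-6) = 180*(-6) = -1080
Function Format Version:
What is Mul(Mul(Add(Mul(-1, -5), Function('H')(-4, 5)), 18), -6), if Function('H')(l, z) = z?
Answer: -1080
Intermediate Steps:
Mul(Mul(Add(Mul(-1, -5), Function('H')(-4, 5)), 18), -6) = Mul(Mul(Add(Mul(-1, -5), 5), 18), -6) = Mul(Mul(Add(5, 5), 18), -6) = Mul(Mul(10, 18), -6) = Mul(180, -6) = -1080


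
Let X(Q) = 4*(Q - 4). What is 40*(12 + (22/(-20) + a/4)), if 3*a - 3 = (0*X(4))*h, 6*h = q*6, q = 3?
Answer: 446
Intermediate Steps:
X(Q) = -16 + 4*Q (X(Q) = 4*(-4 + Q) = -16 + 4*Q)
h = 3 (h = (3*6)/6 = (⅙)*18 = 3)
a = 1 (a = 1 + ((0*(-16 + 4*4))*3)/3 = 1 + ((0*(-16 + 16))*3)/3 = 1 + ((0*0)*3)/3 = 1 + (0*3)/3 = 1 + (⅓)*0 = 1 + 0 = 1)
40*(12 + (22/(-20) + a/4)) = 40*(12 + (22/(-20) + 1/4)) = 40*(12 + (22*(-1/20) + 1*(¼))) = 40*(12 + (-11/10 + ¼)) = 40*(12 - 17/20) = 40*(223/20) = 446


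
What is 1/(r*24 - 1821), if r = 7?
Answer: -1/1653 ≈ -0.00060496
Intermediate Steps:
1/(r*24 - 1821) = 1/(7*24 - 1821) = 1/(168 - 1821) = 1/(-1653) = -1/1653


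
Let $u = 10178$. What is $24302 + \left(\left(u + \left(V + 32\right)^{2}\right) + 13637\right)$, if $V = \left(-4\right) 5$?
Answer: $48261$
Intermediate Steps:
$V = -20$
$24302 + \left(\left(u + \left(V + 32\right)^{2}\right) + 13637\right) = 24302 + \left(\left(10178 + \left(-20 + 32\right)^{2}\right) + 13637\right) = 24302 + \left(\left(10178 + 12^{2}\right) + 13637\right) = 24302 + \left(\left(10178 + 144\right) + 13637\right) = 24302 + \left(10322 + 13637\right) = 24302 + 23959 = 48261$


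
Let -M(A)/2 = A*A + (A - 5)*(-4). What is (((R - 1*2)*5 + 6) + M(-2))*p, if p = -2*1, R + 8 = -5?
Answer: 266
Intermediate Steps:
R = -13 (R = -8 - 5 = -13)
M(A) = -40 - 2*A² + 8*A (M(A) = -2*(A*A + (A - 5)*(-4)) = -2*(A² + (-5 + A)*(-4)) = -2*(A² + (20 - 4*A)) = -2*(20 + A² - 4*A) = -40 - 2*A² + 8*A)
p = -2
(((R - 1*2)*5 + 6) + M(-2))*p = (((-13 - 1*2)*5 + 6) + (-40 - 2*(-2)² + 8*(-2)))*(-2) = (((-13 - 2)*5 + 6) + (-40 - 2*4 - 16))*(-2) = ((-15*5 + 6) + (-40 - 8 - 16))*(-2) = ((-75 + 6) - 64)*(-2) = (-69 - 64)*(-2) = -133*(-2) = 266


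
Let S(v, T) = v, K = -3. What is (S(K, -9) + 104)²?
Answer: 10201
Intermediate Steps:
(S(K, -9) + 104)² = (-3 + 104)² = 101² = 10201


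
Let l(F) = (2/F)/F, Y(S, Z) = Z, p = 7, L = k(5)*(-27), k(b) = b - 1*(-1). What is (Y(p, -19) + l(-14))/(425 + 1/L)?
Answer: -150741/3373601 ≈ -0.044683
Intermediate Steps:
k(b) = 1 + b (k(b) = b + 1 = 1 + b)
L = -162 (L = (1 + 5)*(-27) = 6*(-27) = -162)
l(F) = 2/F²
(Y(p, -19) + l(-14))/(425 + 1/L) = (-19 + 2/(-14)²)/(425 + 1/(-162)) = (-19 + 2*(1/196))/(425 - 1/162) = (-19 + 1/98)/(68849/162) = -1861/98*162/68849 = -150741/3373601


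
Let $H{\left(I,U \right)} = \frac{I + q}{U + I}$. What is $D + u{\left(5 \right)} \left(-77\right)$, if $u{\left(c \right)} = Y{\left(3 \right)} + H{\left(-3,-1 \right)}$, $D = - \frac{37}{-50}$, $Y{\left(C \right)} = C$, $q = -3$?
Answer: $- \frac{8644}{25} \approx -345.76$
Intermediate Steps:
$H{\left(I,U \right)} = \frac{-3 + I}{I + U}$ ($H{\left(I,U \right)} = \frac{I - 3}{U + I} = \frac{-3 + I}{I + U}$)
$D = \frac{37}{50}$ ($D = \left(-37\right) \left(- \frac{1}{50}\right) = \frac{37}{50} \approx 0.74$)
$u{\left(c \right)} = \frac{9}{2}$ ($u{\left(c \right)} = 3 + \frac{-3 - 3}{-3 - 1} = 3 + \frac{1}{-4} \left(-6\right) = 3 - - \frac{3}{2} = 3 + \frac{3}{2} = \frac{9}{2}$)
$D + u{\left(5 \right)} \left(-77\right) = \frac{37}{50} + \frac{9}{2} \left(-77\right) = \frac{37}{50} - \frac{693}{2} = - \frac{8644}{25}$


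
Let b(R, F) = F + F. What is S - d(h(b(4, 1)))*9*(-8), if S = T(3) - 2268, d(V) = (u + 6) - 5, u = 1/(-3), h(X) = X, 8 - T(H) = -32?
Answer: -2180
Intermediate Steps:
T(H) = 40 (T(H) = 8 - 1*(-32) = 8 + 32 = 40)
b(R, F) = 2*F
u = -⅓ (u = 1*(-⅓) = -⅓ ≈ -0.33333)
d(V) = ⅔ (d(V) = (-⅓ + 6) - 5 = 17/3 - 5 = ⅔)
S = -2228 (S = 40 - 2268 = -2228)
S - d(h(b(4, 1)))*9*(-8) = -2228 - (⅔)*9*(-8) = -2228 - 6*(-8) = -2228 - 1*(-48) = -2228 + 48 = -2180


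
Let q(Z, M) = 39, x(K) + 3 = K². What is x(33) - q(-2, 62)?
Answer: 1047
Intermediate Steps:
x(K) = -3 + K²
x(33) - q(-2, 62) = (-3 + 33²) - 1*39 = (-3 + 1089) - 39 = 1086 - 39 = 1047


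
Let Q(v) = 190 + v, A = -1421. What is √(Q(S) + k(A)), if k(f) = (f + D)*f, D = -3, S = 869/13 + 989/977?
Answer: 2*√81615988930541/12701 ≈ 1422.6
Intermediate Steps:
S = 861870/12701 (S = 869*(1/13) + 989*(1/977) = 869/13 + 989/977 = 861870/12701 ≈ 67.858)
k(f) = f*(-3 + f) (k(f) = (f - 3)*f = (-3 + f)*f = f*(-3 + f))
√(Q(S) + k(A)) = √((190 + 861870/12701) - 1421*(-3 - 1421)) = √(3275060/12701 - 1421*(-1424)) = √(3275060/12701 + 2023504) = √(25703799364/12701) = 2*√81615988930541/12701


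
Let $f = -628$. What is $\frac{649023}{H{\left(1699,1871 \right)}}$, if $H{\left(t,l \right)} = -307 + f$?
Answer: $- \frac{649023}{935} \approx -694.14$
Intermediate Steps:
$H{\left(t,l \right)} = -935$ ($H{\left(t,l \right)} = -307 - 628 = -935$)
$\frac{649023}{H{\left(1699,1871 \right)}} = \frac{649023}{-935} = 649023 \left(- \frac{1}{935}\right) = - \frac{649023}{935}$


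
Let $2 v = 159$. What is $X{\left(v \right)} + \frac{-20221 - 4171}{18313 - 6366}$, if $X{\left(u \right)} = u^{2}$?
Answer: $\frac{301934539}{47788} \approx 6318.2$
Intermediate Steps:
$v = \frac{159}{2}$ ($v = \frac{1}{2} \cdot 159 = \frac{159}{2} \approx 79.5$)
$X{\left(v \right)} + \frac{-20221 - 4171}{18313 - 6366} = \left(\frac{159}{2}\right)^{2} + \frac{-20221 - 4171}{18313 - 6366} = \frac{25281}{4} - \frac{24392}{11947} = \frac{301934539}{47788}$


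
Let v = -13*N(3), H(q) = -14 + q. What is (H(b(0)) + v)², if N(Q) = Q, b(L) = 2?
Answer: 2601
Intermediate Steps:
v = -39 (v = -13*3 = -39)
(H(b(0)) + v)² = ((-14 + 2) - 39)² = (-12 - 39)² = (-51)² = 2601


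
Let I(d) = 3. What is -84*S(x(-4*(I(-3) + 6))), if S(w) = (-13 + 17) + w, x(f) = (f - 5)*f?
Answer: -124320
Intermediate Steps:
x(f) = f*(-5 + f) (x(f) = (-5 + f)*f = f*(-5 + f))
S(w) = 4 + w
-84*S(x(-4*(I(-3) + 6))) = -84*(4 + (-4*(3 + 6))*(-5 - 4*(3 + 6))) = -84*(4 + (-4*9)*(-5 - 4*9)) = -84*(4 - 36*(-5 - 36)) = -84*(4 - 36*(-41)) = -84*(4 + 1476) = -84*1480 = -124320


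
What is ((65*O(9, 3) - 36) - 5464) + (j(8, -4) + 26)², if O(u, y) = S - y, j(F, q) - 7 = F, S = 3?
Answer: -3819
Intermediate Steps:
j(F, q) = 7 + F
O(u, y) = 3 - y
((65*O(9, 3) - 36) - 5464) + (j(8, -4) + 26)² = ((65*(3 - 1*3) - 36) - 5464) + ((7 + 8) + 26)² = ((65*(3 - 3) - 36) - 5464) + (15 + 26)² = ((65*0 - 36) - 5464) + 41² = ((0 - 36) - 5464) + 1681 = (-36 - 5464) + 1681 = -5500 + 1681 = -3819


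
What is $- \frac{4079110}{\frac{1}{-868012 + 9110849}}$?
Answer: $-33623438835070$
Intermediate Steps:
$- \frac{4079110}{\frac{1}{-868012 + 9110849}} = - \frac{4079110}{\frac{1}{8242837}} = - 4079110 \frac{1}{\frac{1}{8242837}} = \left(-4079110\right) 8242837 = -33623438835070$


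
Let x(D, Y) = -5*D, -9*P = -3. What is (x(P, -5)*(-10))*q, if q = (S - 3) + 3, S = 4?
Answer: 200/3 ≈ 66.667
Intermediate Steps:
P = 1/3 (P = -1/9*(-3) = 1/3 ≈ 0.33333)
q = 4 (q = (4 - 3) + 3 = 1 + 3 = 4)
(x(P, -5)*(-10))*q = (-5*1/3*(-10))*4 = -5/3*(-10)*4 = (50/3)*4 = 200/3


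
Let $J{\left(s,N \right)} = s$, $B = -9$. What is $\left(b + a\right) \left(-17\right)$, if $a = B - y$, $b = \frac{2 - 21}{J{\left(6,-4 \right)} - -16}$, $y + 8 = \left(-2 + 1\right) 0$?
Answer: $\frac{697}{22} \approx 31.682$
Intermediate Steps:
$y = -8$ ($y = -8 + \left(-2 + 1\right) 0 = -8 - 0 = -8 + 0 = -8$)
$b = - \frac{19}{22}$ ($b = \frac{2 - 21}{6 - -16} = - \frac{19}{6 + 16} = - \frac{19}{22} \approx -0.86364$)
$a = -1$ ($a = -9 - -8 = -9 + 8 = -1$)
$\left(b + a\right) \left(-17\right) = \left(- \frac{19}{22} - 1\right) \left(-17\right) = \left(- \frac{41}{22}\right) \left(-17\right) = \frac{697}{22}$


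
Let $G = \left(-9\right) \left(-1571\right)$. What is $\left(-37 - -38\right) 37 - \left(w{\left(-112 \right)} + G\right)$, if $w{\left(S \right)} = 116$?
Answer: $-14218$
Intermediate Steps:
$G = 14139$
$\left(-37 - -38\right) 37 - \left(w{\left(-112 \right)} + G\right) = \left(-37 - -38\right) 37 - \left(116 + 14139\right) = \left(-37 + \left(-8 + 46\right)\right) 37 - 14255 = \left(-37 + 38\right) 37 - 14255 = 1 \cdot 37 - 14255 = 37 - 14255 = -14218$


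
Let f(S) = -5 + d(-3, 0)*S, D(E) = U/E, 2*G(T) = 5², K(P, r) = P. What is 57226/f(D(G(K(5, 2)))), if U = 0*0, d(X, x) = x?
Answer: -57226/5 ≈ -11445.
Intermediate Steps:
G(T) = 25/2 (G(T) = (½)*5² = (½)*25 = 25/2)
U = 0
D(E) = 0 (D(E) = 0/E = 0)
f(S) = -5 (f(S) = -5 + 0*S = -5 + 0 = -5)
57226/f(D(G(K(5, 2)))) = 57226/(-5) = 57226*(-⅕) = -57226/5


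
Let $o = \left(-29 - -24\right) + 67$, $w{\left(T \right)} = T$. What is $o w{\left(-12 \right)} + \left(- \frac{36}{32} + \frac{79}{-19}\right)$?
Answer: $- \frac{113891}{152} \approx -749.28$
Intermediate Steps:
$o = 62$ ($o = \left(-29 + 24\right) + 67 = -5 + 67 = 62$)
$o w{\left(-12 \right)} + \left(- \frac{36}{32} + \frac{79}{-19}\right) = 62 \left(-12\right) + \left(- \frac{36}{32} + \frac{79}{-19}\right) = -744 + \left(\left(-36\right) \frac{1}{32} + 79 \left(- \frac{1}{19}\right)\right) = -744 - \frac{803}{152} = - \frac{113891}{152}$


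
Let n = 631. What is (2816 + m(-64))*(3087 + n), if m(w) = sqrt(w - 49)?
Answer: 10469888 + 3718*I*sqrt(113) ≈ 1.047e+7 + 39523.0*I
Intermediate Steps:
m(w) = sqrt(-49 + w)
(2816 + m(-64))*(3087 + n) = (2816 + sqrt(-49 - 64))*(3087 + 631) = (2816 + sqrt(-113))*3718 = (2816 + I*sqrt(113))*3718 = 10469888 + 3718*I*sqrt(113)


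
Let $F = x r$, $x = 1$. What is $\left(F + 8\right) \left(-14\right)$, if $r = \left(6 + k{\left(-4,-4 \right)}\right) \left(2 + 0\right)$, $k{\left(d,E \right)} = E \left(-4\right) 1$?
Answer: $-728$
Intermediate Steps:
$k{\left(d,E \right)} = - 4 E$ ($k{\left(d,E \right)} = - 4 E 1 = - 4 E$)
$r = 44$ ($r = \left(6 - -16\right) \left(2 + 0\right) = \left(6 + 16\right) 2 = 22 \cdot 2 = 44$)
$F = 44$ ($F = 1 \cdot 44 = 44$)
$\left(F + 8\right) \left(-14\right) = \left(44 + 8\right) \left(-14\right) = 52 \left(-14\right) = -728$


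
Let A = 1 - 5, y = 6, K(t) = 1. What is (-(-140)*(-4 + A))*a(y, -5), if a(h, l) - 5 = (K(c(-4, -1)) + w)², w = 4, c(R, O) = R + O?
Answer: -33600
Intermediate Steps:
c(R, O) = O + R
A = -4
a(h, l) = 30 (a(h, l) = 5 + (1 + 4)² = 5 + 5² = 5 + 25 = 30)
(-(-140)*(-4 + A))*a(y, -5) = -(-140)*(-4 - 4)*30 = -(-140)*(-8)*30 = -28*40*30 = -1120*30 = -33600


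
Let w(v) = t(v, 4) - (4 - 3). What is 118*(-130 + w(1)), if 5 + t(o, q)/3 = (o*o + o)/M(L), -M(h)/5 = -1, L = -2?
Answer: -85432/5 ≈ -17086.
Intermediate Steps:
M(h) = 5 (M(h) = -5*(-1) = 5)
t(o, q) = -15 + 3*o/5 + 3*o²/5 (t(o, q) = -15 + 3*((o*o + o)/5) = -15 + 3*((o² + o)*(⅕)) = -15 + 3*((o + o²)*(⅕)) = -15 + 3*(o/5 + o²/5) = -15 + (3*o/5 + 3*o²/5) = -15 + 3*o/5 + 3*o²/5)
w(v) = -16 + 3*v/5 + 3*v²/5 (w(v) = (-15 + 3*v/5 + 3*v²/5) - (4 - 3) = (-15 + 3*v/5 + 3*v²/5) - 1*1 = (-15 + 3*v/5 + 3*v²/5) - 1 = -16 + 3*v/5 + 3*v²/5)
118*(-130 + w(1)) = 118*(-130 + (-16 + (⅗)*1 + (⅗)*1²)) = 118*(-130 + (-16 + ⅗ + (⅗)*1)) = 118*(-130 + (-16 + ⅗ + ⅗)) = 118*(-130 - 74/5) = 118*(-724/5) = -85432/5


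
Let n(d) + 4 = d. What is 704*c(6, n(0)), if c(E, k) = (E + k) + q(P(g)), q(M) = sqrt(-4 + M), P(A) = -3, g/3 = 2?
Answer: 1408 + 704*I*sqrt(7) ≈ 1408.0 + 1862.6*I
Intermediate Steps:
g = 6 (g = 3*2 = 6)
n(d) = -4 + d
c(E, k) = E + k + I*sqrt(7) (c(E, k) = (E + k) + sqrt(-4 - 3) = (E + k) + sqrt(-7) = (E + k) + I*sqrt(7) = E + k + I*sqrt(7))
704*c(6, n(0)) = 704*(6 + (-4 + 0) + I*sqrt(7)) = 704*(6 - 4 + I*sqrt(7)) = 704*(2 + I*sqrt(7)) = 1408 + 704*I*sqrt(7)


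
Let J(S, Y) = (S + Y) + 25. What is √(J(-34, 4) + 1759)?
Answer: √1754 ≈ 41.881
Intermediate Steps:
J(S, Y) = 25 + S + Y
√(J(-34, 4) + 1759) = √((25 - 34 + 4) + 1759) = √(-5 + 1759) = √1754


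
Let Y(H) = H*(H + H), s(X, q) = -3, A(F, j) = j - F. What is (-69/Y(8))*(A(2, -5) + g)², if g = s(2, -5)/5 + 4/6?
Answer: -3887/150 ≈ -25.913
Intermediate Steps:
Y(H) = 2*H² (Y(H) = H*(2*H) = 2*H²)
g = 1/15 (g = -3/5 + 4/6 = -3*⅕ + 4*(⅙) = -⅗ + ⅔ = 1/15 ≈ 0.066667)
(-69/Y(8))*(A(2, -5) + g)² = (-69/(2*8²))*((-5 - 1*2) + 1/15)² = (-69/(2*64))*((-5 - 2) + 1/15)² = (-69/128)*(-7 + 1/15)² = (-69*1/128)*(-104/15)² = -69/128*10816/225 = -3887/150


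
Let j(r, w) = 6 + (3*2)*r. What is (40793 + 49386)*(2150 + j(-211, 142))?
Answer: 80259310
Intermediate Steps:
j(r, w) = 6 + 6*r
(40793 + 49386)*(2150 + j(-211, 142)) = (40793 + 49386)*(2150 + (6 + 6*(-211))) = 90179*(2150 + (6 - 1266)) = 90179*(2150 - 1260) = 90179*890 = 80259310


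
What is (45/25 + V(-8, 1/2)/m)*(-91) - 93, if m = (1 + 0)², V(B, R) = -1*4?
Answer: 536/5 ≈ 107.20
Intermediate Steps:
V(B, R) = -4
m = 1 (m = 1² = 1)
(45/25 + V(-8, 1/2)/m)*(-91) - 93 = (45/25 - 4/1)*(-91) - 93 = (45*(1/25) - 4*1)*(-91) - 93 = (9/5 - 4)*(-91) - 93 = -11/5*(-91) - 93 = 1001/5 - 93 = 536/5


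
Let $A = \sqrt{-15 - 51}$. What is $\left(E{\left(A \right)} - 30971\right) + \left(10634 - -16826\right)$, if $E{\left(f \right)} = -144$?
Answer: $-3655$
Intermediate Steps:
$A = i \sqrt{66}$ ($A = \sqrt{-66} = i \sqrt{66} \approx 8.124 i$)
$\left(E{\left(A \right)} - 30971\right) + \left(10634 - -16826\right) = \left(-144 - 30971\right) + \left(10634 - -16826\right) = -31115 + \left(10634 + 16826\right) = -31115 + 27460 = -3655$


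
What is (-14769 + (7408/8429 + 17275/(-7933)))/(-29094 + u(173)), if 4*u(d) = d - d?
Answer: 493824680972/972717987579 ≈ 0.50768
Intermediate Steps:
u(d) = 0 (u(d) = (d - d)/4 = (1/4)*0 = 0)
(-14769 + (7408/8429 + 17275/(-7933)))/(-29094 + u(173)) = (-14769 + (7408/8429 + 17275/(-7933)))/(-29094 + 0) = (-14769 + (7408*(1/8429) + 17275*(-1/7933)))/(-29094) = (-14769 + (7408/8429 - 17275/7933))*(-1/29094) = (-14769 - 86843311/66867257)*(-1/29094) = -987649361944/66867257*(-1/29094) = 493824680972/972717987579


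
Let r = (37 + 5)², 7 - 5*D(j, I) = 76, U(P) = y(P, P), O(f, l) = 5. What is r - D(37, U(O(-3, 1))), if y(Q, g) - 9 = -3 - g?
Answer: 8889/5 ≈ 1777.8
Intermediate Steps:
y(Q, g) = 6 - g (y(Q, g) = 9 + (-3 - g) = 6 - g)
U(P) = 6 - P
D(j, I) = -69/5 (D(j, I) = 7/5 - ⅕*76 = 7/5 - 76/5 = -69/5)
r = 1764 (r = 42² = 1764)
r - D(37, U(O(-3, 1))) = 1764 - 1*(-69/5) = 1764 + 69/5 = 8889/5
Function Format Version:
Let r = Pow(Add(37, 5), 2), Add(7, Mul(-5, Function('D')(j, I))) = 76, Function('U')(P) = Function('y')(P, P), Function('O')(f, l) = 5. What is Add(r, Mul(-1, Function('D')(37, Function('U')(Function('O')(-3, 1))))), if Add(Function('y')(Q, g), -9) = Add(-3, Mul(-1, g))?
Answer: Rational(8889, 5) ≈ 1777.8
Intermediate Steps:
Function('y')(Q, g) = Add(6, Mul(-1, g)) (Function('y')(Q, g) = Add(9, Add(-3, Mul(-1, g))) = Add(6, Mul(-1, g)))
Function('U')(P) = Add(6, Mul(-1, P))
Function('D')(j, I) = Rational(-69, 5) (Function('D')(j, I) = Add(Rational(7, 5), Mul(Rational(-1, 5), 76)) = Add(Rational(7, 5), Rational(-76, 5)) = Rational(-69, 5))
r = 1764 (r = Pow(42, 2) = 1764)
Add(r, Mul(-1, Function('D')(37, Function('U')(Function('O')(-3, 1))))) = Add(1764, Mul(-1, Rational(-69, 5))) = Add(1764, Rational(69, 5)) = Rational(8889, 5)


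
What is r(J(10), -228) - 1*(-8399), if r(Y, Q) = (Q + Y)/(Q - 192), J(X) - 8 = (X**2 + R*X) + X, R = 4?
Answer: 50395/6 ≈ 8399.2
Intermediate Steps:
J(X) = 8 + X**2 + 5*X (J(X) = 8 + ((X**2 + 4*X) + X) = 8 + (X**2 + 5*X) = 8 + X**2 + 5*X)
r(Y, Q) = (Q + Y)/(-192 + Q)
r(J(10), -228) - 1*(-8399) = (-228 + (8 + 10**2 + 5*10))/(-192 - 228) - 1*(-8399) = (-228 + (8 + 100 + 50))/(-420) + 8399 = -(-228 + 158)/420 + 8399 = -1/420*(-70) + 8399 = 1/6 + 8399 = 50395/6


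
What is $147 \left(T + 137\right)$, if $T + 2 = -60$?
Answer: $11025$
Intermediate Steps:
$T = -62$ ($T = -2 - 60 = -62$)
$147 \left(T + 137\right) = 147 \left(-62 + 137\right) = 147 \cdot 75 = 11025$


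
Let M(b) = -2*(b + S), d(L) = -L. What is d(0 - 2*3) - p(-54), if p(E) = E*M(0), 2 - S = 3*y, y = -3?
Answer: -1182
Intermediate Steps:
S = 11 (S = 2 - 3*(-3) = 2 - 1*(-9) = 2 + 9 = 11)
M(b) = -22 - 2*b (M(b) = -2*(b + 11) = -2*(11 + b) = -22 - 2*b)
p(E) = -22*E (p(E) = E*(-22 - 2*0) = E*(-22 + 0) = E*(-22) = -22*E)
d(0 - 2*3) - p(-54) = -(0 - 2*3) - (-22)*(-54) = -(0 - 6) - 1*1188 = -1*(-6) - 1188 = 6 - 1188 = -1182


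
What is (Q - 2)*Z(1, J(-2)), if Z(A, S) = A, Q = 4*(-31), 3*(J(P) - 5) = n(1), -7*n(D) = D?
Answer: -126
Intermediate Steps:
n(D) = -D/7
J(P) = 104/21 (J(P) = 5 + (-⅐*1)/3 = 5 + (⅓)*(-⅐) = 5 - 1/21 = 104/21)
Q = -124
(Q - 2)*Z(1, J(-2)) = (-124 - 2)*1 = -126*1 = -126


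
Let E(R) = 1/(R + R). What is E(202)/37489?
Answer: 1/15145556 ≈ 6.6026e-8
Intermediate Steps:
E(R) = 1/(2*R)
E(202)/37489 = ((½)/202)/37489 = ((½)*(1/202))*(1/37489) = (1/404)*(1/37489) = 1/15145556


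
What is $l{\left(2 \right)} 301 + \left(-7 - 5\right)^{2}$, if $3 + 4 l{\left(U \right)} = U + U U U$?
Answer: $\frac{2683}{4} \approx 670.75$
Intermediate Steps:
$l{\left(U \right)} = - \frac{3}{4} + \frac{U}{4} + \frac{U^{3}}{4}$ ($l{\left(U \right)} = - \frac{3}{4} + \frac{U + U U U}{4} = - \frac{3}{4} + \frac{U + U^{2} U}{4} = - \frac{3}{4} + \frac{U + U^{3}}{4} = - \frac{3}{4} + \left(\frac{U}{4} + \frac{U^{3}}{4}\right) = - \frac{3}{4} + \frac{U}{4} + \frac{U^{3}}{4}$)
$l{\left(2 \right)} 301 + \left(-7 - 5\right)^{2} = \left(- \frac{3}{4} + \frac{1}{4} \cdot 2 + \frac{2^{3}}{4}\right) 301 + \left(-7 - 5\right)^{2} = \left(- \frac{3}{4} + \frac{1}{2} + \frac{1}{4} \cdot 8\right) 301 + \left(-12\right)^{2} = \left(- \frac{3}{4} + \frac{1}{2} + 2\right) 301 + 144 = \frac{7}{4} \cdot 301 + 144 = \frac{2107}{4} + 144 = \frac{2683}{4}$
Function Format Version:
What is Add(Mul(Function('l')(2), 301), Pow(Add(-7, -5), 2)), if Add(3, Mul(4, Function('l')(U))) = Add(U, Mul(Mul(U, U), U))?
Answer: Rational(2683, 4) ≈ 670.75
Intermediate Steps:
Function('l')(U) = Add(Rational(-3, 4), Mul(Rational(1, 4), U), Mul(Rational(1, 4), Pow(U, 3))) (Function('l')(U) = Add(Rational(-3, 4), Mul(Rational(1, 4), Add(U, Mul(Mul(U, U), U)))) = Add(Rational(-3, 4), Mul(Rational(1, 4), Add(U, Mul(Pow(U, 2), U)))) = Add(Rational(-3, 4), Mul(Rational(1, 4), Add(U, Pow(U, 3)))) = Add(Rational(-3, 4), Add(Mul(Rational(1, 4), U), Mul(Rational(1, 4), Pow(U, 3)))) = Add(Rational(-3, 4), Mul(Rational(1, 4), U), Mul(Rational(1, 4), Pow(U, 3))))
Add(Mul(Function('l')(2), 301), Pow(Add(-7, -5), 2)) = Add(Mul(Add(Rational(-3, 4), Mul(Rational(1, 4), 2), Mul(Rational(1, 4), Pow(2, 3))), 301), Pow(Add(-7, -5), 2)) = Add(Mul(Add(Rational(-3, 4), Rational(1, 2), Mul(Rational(1, 4), 8)), 301), Pow(-12, 2)) = Add(Mul(Add(Rational(-3, 4), Rational(1, 2), 2), 301), 144) = Add(Mul(Rational(7, 4), 301), 144) = Add(Rational(2107, 4), 144) = Rational(2683, 4)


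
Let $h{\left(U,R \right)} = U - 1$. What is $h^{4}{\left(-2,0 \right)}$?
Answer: $81$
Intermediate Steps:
$h{\left(U,R \right)} = -1 + U$
$h^{4}{\left(-2,0 \right)} = \left(-1 - 2\right)^{4} = \left(-3\right)^{4} = 81$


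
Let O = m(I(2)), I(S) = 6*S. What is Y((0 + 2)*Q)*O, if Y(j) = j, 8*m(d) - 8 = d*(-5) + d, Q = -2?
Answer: 20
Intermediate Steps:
m(d) = 1 - d/2 (m(d) = 1 + (d*(-5) + d)/8 = 1 + (-5*d + d)/8 = 1 + (-4*d)/8 = 1 - d/2)
O = -5 (O = 1 - 3*2 = 1 - ½*12 = 1 - 6 = -5)
Y((0 + 2)*Q)*O = ((0 + 2)*(-2))*(-5) = (2*(-2))*(-5) = -4*(-5) = 20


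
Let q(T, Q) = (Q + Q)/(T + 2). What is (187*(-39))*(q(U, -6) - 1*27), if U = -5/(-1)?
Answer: 1465893/7 ≈ 2.0941e+5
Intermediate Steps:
U = 5 (U = -5*(-1) = 5)
q(T, Q) = 2*Q/(2 + T) (q(T, Q) = (2*Q)/(2 + T) = 2*Q/(2 + T))
(187*(-39))*(q(U, -6) - 1*27) = (187*(-39))*(2*(-6)/(2 + 5) - 1*27) = -7293*(2*(-6)/7 - 27) = -7293*(2*(-6)*(1/7) - 27) = -7293*(-12/7 - 27) = -7293*(-201/7) = 1465893/7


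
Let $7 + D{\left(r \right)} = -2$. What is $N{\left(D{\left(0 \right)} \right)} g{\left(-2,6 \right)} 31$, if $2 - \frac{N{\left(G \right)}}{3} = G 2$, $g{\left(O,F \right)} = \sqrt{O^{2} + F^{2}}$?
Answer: $3720 \sqrt{10} \approx 11764.0$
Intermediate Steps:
$D{\left(r \right)} = -9$ ($D{\left(r \right)} = -7 - 2 = -9$)
$g{\left(O,F \right)} = \sqrt{F^{2} + O^{2}}$
$N{\left(G \right)} = 6 - 6 G$ ($N{\left(G \right)} = 6 - 3 G 2 = 6 - 3 \cdot 2 G = 6 - 6 G$)
$N{\left(D{\left(0 \right)} \right)} g{\left(-2,6 \right)} 31 = \left(6 - -54\right) \sqrt{6^{2} + \left(-2\right)^{2}} \cdot 31 = \left(6 + 54\right) \sqrt{36 + 4} \cdot 31 = 60 \sqrt{40} \cdot 31 = 60 \cdot 2 \sqrt{10} \cdot 31 = 120 \sqrt{10} \cdot 31 = 3720 \sqrt{10}$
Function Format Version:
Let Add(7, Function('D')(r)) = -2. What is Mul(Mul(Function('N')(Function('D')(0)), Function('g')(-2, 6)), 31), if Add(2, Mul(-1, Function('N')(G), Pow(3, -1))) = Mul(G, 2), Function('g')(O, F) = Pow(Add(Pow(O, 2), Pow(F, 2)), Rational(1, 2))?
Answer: Mul(3720, Pow(10, Rational(1, 2))) ≈ 11764.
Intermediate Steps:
Function('D')(r) = -9 (Function('D')(r) = Add(-7, -2) = -9)
Function('g')(O, F) = Pow(Add(Pow(F, 2), Pow(O, 2)), Rational(1, 2))
Function('N')(G) = Add(6, Mul(-6, G)) (Function('N')(G) = Add(6, Mul(-3, Mul(G, 2))) = Add(6, Mul(-3, Mul(2, G))) = Add(6, Mul(-6, G)))
Mul(Mul(Function('N')(Function('D')(0)), Function('g')(-2, 6)), 31) = Mul(Mul(Add(6, Mul(-6, -9)), Pow(Add(Pow(6, 2), Pow(-2, 2)), Rational(1, 2))), 31) = Mul(Mul(Add(6, 54), Pow(Add(36, 4), Rational(1, 2))), 31) = Mul(Mul(60, Pow(40, Rational(1, 2))), 31) = Mul(Mul(60, Mul(2, Pow(10, Rational(1, 2)))), 31) = Mul(Mul(120, Pow(10, Rational(1, 2))), 31) = Mul(3720, Pow(10, Rational(1, 2)))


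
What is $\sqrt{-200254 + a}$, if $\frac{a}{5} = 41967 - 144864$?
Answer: $i \sqrt{714739} \approx 845.42 i$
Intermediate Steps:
$a = -514485$ ($a = 5 \left(41967 - 144864\right) = 5 \left(-102897\right) = -514485$)
$\sqrt{-200254 + a} = \sqrt{-200254 - 514485} = \sqrt{-714739} = i \sqrt{714739}$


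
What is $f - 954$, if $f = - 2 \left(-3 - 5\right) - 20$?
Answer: $-958$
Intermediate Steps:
$f = -4$ ($f = - 2 \left(-3 - 5\right) - 20 = \left(-2\right) \left(-8\right) - 20 = 16 - 20 = -4$)
$f - 954 = -4 - 954 = -958$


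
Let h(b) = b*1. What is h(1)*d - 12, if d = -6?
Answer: -18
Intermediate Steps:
h(b) = b
h(1)*d - 12 = 1*(-6) - 12 = -6 - 12 = -18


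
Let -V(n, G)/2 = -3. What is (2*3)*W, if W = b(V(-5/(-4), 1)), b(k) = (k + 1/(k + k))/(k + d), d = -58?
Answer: -73/104 ≈ -0.70192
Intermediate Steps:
V(n, G) = 6 (V(n, G) = -2*(-3) = 6)
b(k) = (k + 1/(2*k))/(-58 + k) (b(k) = (k + 1/(k + k))/(k - 58) = (k + 1/(2*k))/(-58 + k))
W = -73/624 (W = (½ + 6²)/(6*(-58 + 6)) = (⅙)*(½ + 36)/(-52) = (⅙)*(-1/52)*(73/2) = -73/624 ≈ -0.11699)
(2*3)*W = (2*3)*(-73/624) = 6*(-73/624) = -73/104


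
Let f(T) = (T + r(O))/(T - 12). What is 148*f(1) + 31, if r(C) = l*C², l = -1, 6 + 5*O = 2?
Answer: 7193/275 ≈ 26.156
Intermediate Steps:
O = -⅘ (O = -6/5 + (⅕)*2 = -6/5 + ⅖ = -⅘ ≈ -0.80000)
r(C) = -C²
f(T) = (-16/25 + T)/(-12 + T) (f(T) = (T - (-⅘)²)/(T - 12) = (T - 1*16/25)/(-12 + T) = (T - 16/25)/(-12 + T) = (-16/25 + T)/(-12 + T))
148*f(1) + 31 = 148*((-16/25 + 1)/(-12 + 1)) + 31 = 148*((9/25)/(-11)) + 31 = 148*(-1/11*9/25) + 31 = 148*(-9/275) + 31 = -1332/275 + 31 = 7193/275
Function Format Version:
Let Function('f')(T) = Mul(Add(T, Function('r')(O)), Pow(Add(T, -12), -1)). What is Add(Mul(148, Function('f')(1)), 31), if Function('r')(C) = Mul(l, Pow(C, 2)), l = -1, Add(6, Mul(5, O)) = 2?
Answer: Rational(7193, 275) ≈ 26.156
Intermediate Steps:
O = Rational(-4, 5) (O = Add(Rational(-6, 5), Mul(Rational(1, 5), 2)) = Add(Rational(-6, 5), Rational(2, 5)) = Rational(-4, 5) ≈ -0.80000)
Function('r')(C) = Mul(-1, Pow(C, 2))
Function('f')(T) = Mul(Pow(Add(-12, T), -1), Add(Rational(-16, 25), T)) (Function('f')(T) = Mul(Add(T, Mul(-1, Pow(Rational(-4, 5), 2))), Pow(Add(T, -12), -1)) = Mul(Add(T, Mul(-1, Rational(16, 25))), Pow(Add(-12, T), -1)) = Mul(Add(T, Rational(-16, 25)), Pow(Add(-12, T), -1)) = Mul(Add(Rational(-16, 25), T), Pow(Add(-12, T), -1)) = Mul(Pow(Add(-12, T), -1), Add(Rational(-16, 25), T)))
Add(Mul(148, Function('f')(1)), 31) = Add(Mul(148, Mul(Pow(Add(-12, 1), -1), Add(Rational(-16, 25), 1))), 31) = Add(Mul(148, Mul(Pow(-11, -1), Rational(9, 25))), 31) = Add(Mul(148, Mul(Rational(-1, 11), Rational(9, 25))), 31) = Add(Mul(148, Rational(-9, 275)), 31) = Add(Rational(-1332, 275), 31) = Rational(7193, 275)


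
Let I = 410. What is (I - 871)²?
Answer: 212521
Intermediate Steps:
(I - 871)² = (410 - 871)² = (-461)² = 212521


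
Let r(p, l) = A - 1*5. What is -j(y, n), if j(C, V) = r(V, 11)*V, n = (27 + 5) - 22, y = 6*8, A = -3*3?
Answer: 140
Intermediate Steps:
A = -9
y = 48
n = 10 (n = 32 - 22 = 10)
r(p, l) = -14 (r(p, l) = -9 - 1*5 = -9 - 5 = -14)
j(C, V) = -14*V
-j(y, n) = -(-14)*10 = -1*(-140) = 140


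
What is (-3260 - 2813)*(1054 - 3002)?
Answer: 11830204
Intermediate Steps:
(-3260 - 2813)*(1054 - 3002) = -6073*(-1948) = 11830204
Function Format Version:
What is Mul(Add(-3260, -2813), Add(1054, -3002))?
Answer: 11830204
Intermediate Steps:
Mul(Add(-3260, -2813), Add(1054, -3002)) = Mul(-6073, -1948) = 11830204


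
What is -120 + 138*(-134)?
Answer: -18612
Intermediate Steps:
-120 + 138*(-134) = -120 - 18492 = -18612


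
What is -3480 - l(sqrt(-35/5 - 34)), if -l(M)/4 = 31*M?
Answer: -3480 + 124*I*sqrt(41) ≈ -3480.0 + 793.99*I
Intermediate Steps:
l(M) = -124*M
-3480 - l(sqrt(-35/5 - 34)) = -3480 - (-124)*sqrt(-35/5 - 34) = -3480 - (-124)*sqrt(-35*1/5 - 34) = -3480 - (-124)*sqrt(-7 - 34) = -3480 - (-124)*sqrt(-41) = -3480 - (-124)*I*sqrt(41) = -3480 + 124*I*sqrt(41)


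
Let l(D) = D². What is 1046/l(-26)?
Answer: 523/338 ≈ 1.5473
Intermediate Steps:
1046/l(-26) = 1046/((-26)²) = 1046/676 = 1046*(1/676) = 523/338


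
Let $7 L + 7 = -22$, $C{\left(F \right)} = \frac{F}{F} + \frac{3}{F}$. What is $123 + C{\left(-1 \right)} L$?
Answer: $\frac{919}{7} \approx 131.29$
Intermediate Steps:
$C{\left(F \right)} = 1 + \frac{3}{F}$
$L = - \frac{29}{7}$ ($L = -1 + \frac{1}{7} \left(-22\right) = -1 - \frac{22}{7} = - \frac{29}{7} \approx -4.1429$)
$123 + C{\left(-1 \right)} L = 123 + \frac{3 - 1}{-1} \left(- \frac{29}{7}\right) = 123 + \left(-1\right) 2 \left(- \frac{29}{7}\right) = 123 - - \frac{58}{7} = 123 + \frac{58}{7} = \frac{919}{7}$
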